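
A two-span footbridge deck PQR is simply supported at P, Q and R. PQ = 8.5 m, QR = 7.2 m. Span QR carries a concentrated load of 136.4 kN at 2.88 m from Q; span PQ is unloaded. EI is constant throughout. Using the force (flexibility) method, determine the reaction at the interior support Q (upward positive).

Take M_Q as the redundant. Released structure: two simple spans PQ and QR with a hinge at Q.
End slopes at the hinge Q, treating each span as simply supported:
  span QR: point load 136.4 at a = 2.88: Pab(L + b)/(6LEI) = 452.5/EI
  relative rotation θ_0 = (0 + 452.5)/EI = 452.5/EI
A unit hogging moment at Q produces rotation L₁/(3EI) + L₂/(3EI) = 5.233/EI.
Compatibility: M_Q·(L₁+L₂)/(3EI) = θ_0, giving M_Q = 86.47 kN·m (hogging).
Span PQ, ΣM about P with M_Q applied at Q: R_Q^{PQ}·8.5 = 0 + 86.47, so R_Q^{PQ} = 10.17 kN and R_P = 0 − 10.17 = -10.17 kN.
Span QR, ΣM about R: R_Q^{QR}·7.2 = 589.2 + 86.47, so R_Q^{QR} = 93.85 kN and R_R = 136.4 − 93.85 = 42.55 kN.
R_Q = 10.17 + 93.85 = 104 kN.

R_Q = 104 kN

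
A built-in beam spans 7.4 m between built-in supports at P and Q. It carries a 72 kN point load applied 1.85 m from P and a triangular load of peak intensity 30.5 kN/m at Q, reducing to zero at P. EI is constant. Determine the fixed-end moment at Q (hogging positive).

Take the two fixed-end moments M_P, M_Q as redundants; the released structure is the simple span PQ.
On the primary (simply-supported) span, the end slopes from the loading are:
  at P: point load 72 at a = 1.85: Pab(L + b)/(6LEI) = 215.6/EI
  at Q: point load 72 at a = 1.85: Pab(L + a)/(6LEI) = 154/EI
  at P: triangular load, peak 30.5: 7w₀L³/(360EI) = 240.3/EI
  at Q: triangular load, peak 30.5: w₀L³/(45EI) = 274.7/EI
  θ_P0 = 455.9/EI,  θ_Q0 = 428.7/EI
Flexibility coefficients: a unit moment at one end gives L/(3EI) there and L/(6EI) at the far end, so f₁₁ = f₂₂ = 2.467/EI and f₁₂ = f₂₁ = 1.233/EI.
Compatibility — zero rotation at each built-in end:
  2.467 M_P + 1.233 M_Q = 455.9
  1.233 M_P + 2.467 M_Q = 428.7
Solving the pair gives M_P = 130.6 kN·m and M_Q = 108.5 kN·m (hogging).

M_Q = 108.5 kN·m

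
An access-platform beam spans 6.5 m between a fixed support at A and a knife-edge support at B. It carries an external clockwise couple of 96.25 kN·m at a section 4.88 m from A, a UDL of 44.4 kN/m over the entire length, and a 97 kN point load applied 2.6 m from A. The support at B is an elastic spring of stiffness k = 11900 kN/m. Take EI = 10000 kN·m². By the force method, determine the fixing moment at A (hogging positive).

Release the roller at B. Primary structure: cantilever fixed at A.
Deflection at B on the released cantilever, summing each load's contribution:
  clockwise couple 96.25 at a = 4.88: M₀a(2L − a)/(2EI) = 1907/EI
  UDL 44.4: wL⁴/(8EI) = 9907/EI
  point load 97 at a = 2.6: Pa²(3L − a)/(6EI) = 1847/EI
  δ_0 = 13661/EI
Flexibility coefficient — unit upward force at B: δ_{BB} = L³/(3EI) = 91.54/EI.
With EI = 10000 kN·m²: δ_0 = 1.3661 m and δ_{BB} = 0.009154 m/kN.
Compatibility — the spring shortens by R_B/k under the reaction it provides: δ_0 − R_B·δ_{BB} = R_B/k. With 1/k = 0.000084 m/kN, R_B = δ_0 / (δ_{BB} + 1/k) = 1.3661 / (0.009154 + 0.000084) = 147.9 kN.
Moment equilibrium about A: M_A = Σ(load moments about A) − R_B·L = 1286 − 147.9×6.5 = 325.2 kN·m.

M_A = 325.2 kN·m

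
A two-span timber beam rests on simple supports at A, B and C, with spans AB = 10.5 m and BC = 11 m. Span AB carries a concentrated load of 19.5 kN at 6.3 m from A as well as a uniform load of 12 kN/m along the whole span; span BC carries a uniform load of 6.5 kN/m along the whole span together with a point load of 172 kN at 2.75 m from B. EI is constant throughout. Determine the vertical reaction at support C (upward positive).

R_C = 50.65 kN

Take M_B as the redundant. Released structure: two simple spans AB and BC with a hinge at B.
Discontinuity in slope at B on the released structure — sum the simple-span end rotations:
  span AB: point load 19.5 at a = 6.3: Pab(L + a)/(6LEI) = 137.6/EI
  span AB: UDL 12: wL³/(24EI) = 578.8/EI
  span BC: UDL 6.5: wL³/(24EI) = 360.5/EI
  span BC: point load 172 at a = 2.75: Pab(L + b)/(6LEI) = 1138/EI
  relative rotation θ_0 = (716.4 + 1499)/EI = 2215/EI
A unit hogging moment at B produces rotation L₁/(3EI) + L₂/(3EI) = 7.167/EI.
Compatibility: M_B·(L₁+L₂)/(3EI) = θ_0, giving M_B = 309.1 kN·m (hogging).
Span BC, ΣM about C: R_B^{BC}·11 = 1812 + 309.1, so R_B^{BC} = 192.8 kN and R_C = 243.5 − 192.8 = 50.65 kN.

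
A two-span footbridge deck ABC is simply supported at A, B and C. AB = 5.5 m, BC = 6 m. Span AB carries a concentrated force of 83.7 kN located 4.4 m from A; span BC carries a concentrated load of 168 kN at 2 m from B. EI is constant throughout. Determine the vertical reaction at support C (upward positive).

Release continuity at B by inserting a hinge; the redundant is the internal moment M_B. The primary structure is two simply-supported spans AB and BC.
Rotations at B on the released spans (each span's end-slope, ×1/EI):
  span AB: point load 83.7 at a = 4.4: Pab(L + a)/(6LEI) = 121.5/EI
  span BC: point load 168 at a = 2: Pab(L + b)/(6LEI) = 373.3/EI
  relative rotation θ_0 = (121.5 + 373.3)/EI = 494.9/EI
A unit hogging moment at B produces rotation L₁/(3EI) + L₂/(3EI) = 3.833/EI.
Slope continuity at B: θ_0 = M_B·3.833/EI, so M_B = 494.9/3.833 = 129.1 kN·m (hogging).
Span BC, ΣM about C: R_B^{BC}·6 = 672 + 129.1, so R_B^{BC} = 133.5 kN and R_C = 168 − 133.5 = 34.48 kN.

R_C = 34.48 kN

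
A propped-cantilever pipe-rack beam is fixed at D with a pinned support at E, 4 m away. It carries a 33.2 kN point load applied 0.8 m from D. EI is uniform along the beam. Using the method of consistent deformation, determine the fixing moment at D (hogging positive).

M_D = 19.12 kN·m

Choose R_E as the redundant. The primary structure is the cantilever fixed at D.
Primary-structure tip deflection at E by superposition:
  point load 33.2 at a = 0.8: Pa²(3L − a)/(6EI) = 39.66/EI
Tip deflection under a unit load at E: L³/(3EI) = 21.33/EI.
Compatibility at E: δ_0 − R_E·δ_{EE} = 0, so R_E = 39.66/21.33 = 1.859 kN.
Moment equilibrium about D: M_D = Σ(load moments about D) − R_E·L = 26.56 − 1.859×4 = 19.12 kN·m.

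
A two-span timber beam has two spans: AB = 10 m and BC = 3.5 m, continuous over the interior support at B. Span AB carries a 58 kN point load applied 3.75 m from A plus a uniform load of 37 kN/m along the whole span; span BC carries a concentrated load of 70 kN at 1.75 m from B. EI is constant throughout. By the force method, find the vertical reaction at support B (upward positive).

R_B = 405.2 kN

Insert a hinge at B; M_B is the redundant, and each span becomes simply supported.
End slopes at the hinge B, treating each span as simply supported:
  span AB: point load 58 at a = 3.75: Pab(L + a)/(6LEI) = 311.5/EI
  span AB: UDL 37: wL³/(24EI) = 1542/EI
  span BC: point load 70 at a = 1.75: Pab(L + b)/(6LEI) = 53.59/EI
  relative rotation θ_0 = (1853 + 53.59)/EI = 1907/EI
A unit hogging moment at B produces rotation L₁/(3EI) + L₂/(3EI) = 4.5/EI.
Slope continuity at B: θ_0 = M_B·4.5/EI, so M_B = 1907/4.5 = 423.7 kN·m (hogging).
Span AB, ΣM about A with M_B applied at B: R_B^{AB}·10 = 2068 + 423.7, so R_B^{AB} = 249.1 kN and R_A = 428 − 249.1 = 178.9 kN.
Span BC, ΣM about C: R_B^{BC}·3.5 = 122.5 + 423.7, so R_B^{BC} = 156.1 kN and R_C = 70 − 156.1 = -86.07 kN.
R_B = 249.1 + 156.1 = 405.2 kN.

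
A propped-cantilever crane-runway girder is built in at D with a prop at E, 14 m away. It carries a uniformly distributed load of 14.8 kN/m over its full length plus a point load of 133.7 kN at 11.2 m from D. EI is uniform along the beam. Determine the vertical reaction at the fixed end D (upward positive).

Choose R_E as the redundant. The primary structure is the cantilever fixed at D.
Free-end deflection of the primary structure under the applied loading (downward +):
  UDL 14.8: wL⁴/(8EI) = 71070/EI
  point load 133.7 at a = 11.2: Pa²(3L − a)/(6EI) = 86093/EI
  δ_0 = 157162/EI
Tip deflection under a unit load at E: L³/(3EI) = 914.7/EI.
Compatibility at E: δ_0 − R_E·δ_{EE} = 0, so R_E = 157162/914.7 = 171.8 kN.
Vertical equilibrium: R_D = ΣP − R_E = 340.9 − 171.8 = 169.1 kN.

R_D = 169.1 kN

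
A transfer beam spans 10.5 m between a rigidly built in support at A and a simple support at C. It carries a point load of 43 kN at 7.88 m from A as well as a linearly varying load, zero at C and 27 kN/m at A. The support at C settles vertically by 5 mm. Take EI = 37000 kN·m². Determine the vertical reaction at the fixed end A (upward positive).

Remove the prop at C; the released (primary) structure is a cantilever built in at A.
Downward deflection at the released point C due to the loads:
  point load 43 at a = 7.88: Pa²(3L − a)/(6EI) = 10511/EI
  triangular load, peak 27 at the fixed end: w₀L⁴/(30EI) = 10940/EI
  δ_0 = 21451/EI
Flexibility coefficient — unit upward force at C: δ_{CC} = L³/(3EI) = 385.9/EI.
With EI = 37000 kN·m²: δ_0 = 0.57975 m and δ_{CC} = 0.010429 m/kN.
Compatibility — the beam at C must follow the support down by 0.005 m: δ_0 − R_C·δ_{CC} = 0.005, so R_C = (0.57975 − 0.005)/0.010429 = 55.11 kN.
Vertical equilibrium: R_A = ΣP − R_C = 184.8 − 55.11 = 129.6 kN.

R_A = 129.6 kN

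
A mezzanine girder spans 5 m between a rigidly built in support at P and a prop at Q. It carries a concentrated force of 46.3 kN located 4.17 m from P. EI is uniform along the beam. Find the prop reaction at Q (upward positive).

R_Q = 34.88 kN

Take the reaction at Q as the redundant and release it; the primary structure is a cantilever fixed at P.
Deflection at Q on the released cantilever, summing each load's contribution:
  point load 46.3 at a = 4.17: Pa²(3L − a)/(6EI) = 1453/EI
Flexibility coefficient — unit upward force at Q: δ_{QQ} = L³/(3EI) = 41.67/EI.
Compatibility at Q: δ_0 − R_Q·δ_{QQ} = 0, so R_Q = 1453/41.67 = 34.88 kN.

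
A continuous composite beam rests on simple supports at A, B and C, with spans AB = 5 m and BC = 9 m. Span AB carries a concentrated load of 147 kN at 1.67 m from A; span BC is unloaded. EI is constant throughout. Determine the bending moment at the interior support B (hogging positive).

Take M_B as the redundant. Released structure: two simple spans AB and BC with a hinge at B.
Rotations at B on the released spans (each span's end-slope, ×1/EI):
  span AB: point load 147 at a = 1.67: Pab(L + a)/(6LEI) = 181.8/EI
  relative rotation θ_0 = (181.8 + 0)/EI = 181.8/EI
A unit hogging moment at B produces rotation L₁/(3EI) + L₂/(3EI) = 4.667/EI.
Compatibility: M_B·(L₁+L₂)/(3EI) = θ_0, giving M_B = 38.95 kN·m (hogging).

M_B = 38.95 kN·m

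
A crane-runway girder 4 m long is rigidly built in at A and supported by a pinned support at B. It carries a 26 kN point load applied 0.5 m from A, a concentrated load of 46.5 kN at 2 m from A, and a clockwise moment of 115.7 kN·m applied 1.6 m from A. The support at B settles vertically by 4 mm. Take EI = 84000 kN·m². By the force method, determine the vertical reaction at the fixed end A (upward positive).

R_A = 45.37 kN

Release the roller at B. Primary structure: cantilever fixed at A.
Deflection at B on the released cantilever, summing each load's contribution:
  point load 26 at a = 0.5: Pa²(3L − a)/(6EI) = 12.46/EI
  point load 46.5 at a = 2: Pa²(3L − a)/(6EI) = 310/EI
  clockwise couple 115.7 at a = 1.6: M₀a(2L − a)/(2EI) = 592.4/EI
  δ_0 = 914.8/EI
Flexibility coefficient — unit upward force at B: δ_{BB} = L³/(3EI) = 21.33/EI.
With EI = 84000 kN·m²: δ_0 = 0.010891 m and δ_{BB} = 0.000254 m/kN.
Compatibility — the beam at B must follow the support down by 0.004 m: δ_0 − R_B·δ_{BB} = 0.004, so R_B = (0.010891 − 0.004)/0.000254 = 27.13 kN.
Vertical equilibrium: R_A = ΣP − R_B = 72.5 − 27.13 = 45.37 kN.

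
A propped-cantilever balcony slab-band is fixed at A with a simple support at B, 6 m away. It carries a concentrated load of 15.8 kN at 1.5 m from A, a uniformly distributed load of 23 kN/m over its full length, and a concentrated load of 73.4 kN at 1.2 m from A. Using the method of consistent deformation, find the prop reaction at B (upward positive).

R_B = 57.22 kN

Remove the prop at B; the released (primary) structure is a cantilever built in at A.
Downward deflection at the released point B due to the loads:
  point load 15.8 at a = 1.5: Pa²(3L − a)/(6EI) = 97.76/EI
  UDL 23: wL⁴/(8EI) = 3726/EI
  point load 73.4 at a = 1.2: Pa²(3L − a)/(6EI) = 295.9/EI
  δ_0 = 4120/EI
Tip deflection under a unit load at B: L³/(3EI) = 72/EI.
The prop prevents deflection at B: R_B = δ_0/δ_{BB} = 4120/72 = 57.22 kN.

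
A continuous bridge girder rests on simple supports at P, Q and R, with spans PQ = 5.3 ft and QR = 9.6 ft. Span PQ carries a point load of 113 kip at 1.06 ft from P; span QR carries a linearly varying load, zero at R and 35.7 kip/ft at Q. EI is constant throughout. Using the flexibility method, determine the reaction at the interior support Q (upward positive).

Release continuity at Q by inserting a hinge; the redundant is the internal moment M_Q. The primary structure is two simply-supported spans PQ and QR.
Discontinuity in slope at Q on the released structure — sum the simple-span end rotations:
  span PQ: point load 113 at a = 1.06: Pab(L + a)/(6LEI) = 101.6/EI
  span QR: triangular load, peak 35.7: w₀L³/(45EI) = 701.9/EI
  relative rotation θ_0 = (101.6 + 701.9)/EI = 803.5/EI
A unit hogging moment at Q produces rotation L₁/(3EI) + L₂/(3EI) = 4.967/EI.
Compatibility: M_Q·(L₁+L₂)/(3EI) = θ_0, giving M_Q = 161.8 kip·ft (hogging).
Span PQ, ΣM about P with M_Q applied at Q: R_Q^{PQ}·5.3 = 119.8 + 161.8, so R_Q^{PQ} = 53.12 kip and R_P = 113 − 53.12 = 59.88 kip.
Span QR, ΣM about R: R_Q^{QR}·9.6 = 1097 + 161.8, so R_Q^{QR} = 131.1 kip and R_R = 171.4 − 131.1 = 40.27 kip.
R_Q = 53.12 + 131.1 = 184.2 kip.

R_Q = 184.2 kip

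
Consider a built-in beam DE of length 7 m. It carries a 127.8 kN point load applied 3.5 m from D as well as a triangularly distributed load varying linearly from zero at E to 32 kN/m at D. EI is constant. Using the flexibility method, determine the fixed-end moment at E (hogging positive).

M_E = 164.1 kN·m

Take the two fixed-end moments M_D, M_E as redundants; the released structure is the simple span DE.
On the primary (simply-supported) span, the end slopes from the loading are:
  at D: point load 127.8 at a = 3.5: Pab(L + b)/(6LEI) = 391.4/EI
  at E: point load 127.8 at a = 3.5: Pab(L + a)/(6LEI) = 391.4/EI
  at D: triangular load, peak 32: w₀L³/(45EI) = 243.9/EI
  at E: triangular load, peak 32: 7w₀L³/(360EI) = 213.4/EI
  θ_D0 = 635.3/EI,  θ_E0 = 604.8/EI
Flexibility coefficients: a unit moment at one end gives L/(3EI) there and L/(6EI) at the far end, so f₁₁ = f₂₂ = 2.333/EI and f₁₂ = f₂₁ = 1.167/EI.
Compatibility — zero rotation at each built-in end:
  2.333 M_D + 1.167 M_E = 635.3
  1.167 M_D + 2.333 M_E = 604.8
Solving the pair gives M_D = 190.2 kN·m and M_E = 164.1 kN·m (hogging).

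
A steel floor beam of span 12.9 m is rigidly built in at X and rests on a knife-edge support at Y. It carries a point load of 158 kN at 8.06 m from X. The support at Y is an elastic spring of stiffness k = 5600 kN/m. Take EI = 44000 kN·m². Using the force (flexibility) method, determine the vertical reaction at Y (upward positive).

R_Y = 72.46 kN

Take the reaction at Y as the redundant and release it; the primary structure is a cantilever fixed at X.
Downward deflection at the released point Y due to the loads:
  point load 158 at a = 8.06: Pa²(3L − a)/(6EI) = 52416/EI
Tip deflection under a unit load at Y: L³/(3EI) = 715.6/EI.
With EI = 44000 kN·m²: δ_0 = 1.1913 m and δ_{YY} = 0.016263 m/kN.
Compatibility — the spring shortens by R_Y/k under the reaction it provides: δ_0 − R_Y·δ_{YY} = R_Y/k. With 1/k = 0.000179 m/kN, R_Y = δ_0 / (δ_{YY} + 1/k) = 1.1913 / (0.016263 + 0.000179) = 72.46 kN.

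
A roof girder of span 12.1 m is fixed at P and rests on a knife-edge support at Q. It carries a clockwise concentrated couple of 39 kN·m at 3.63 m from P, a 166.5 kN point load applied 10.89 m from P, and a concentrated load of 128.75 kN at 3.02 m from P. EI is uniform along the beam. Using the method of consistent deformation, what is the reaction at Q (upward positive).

R_Q = 155.1 kN

Remove the prop at Q; the released (primary) structure is a cantilever built in at P.
Deflection at Q on the released cantilever, summing each load's contribution:
  clockwise couple 39 at a = 3.63: M₀a(2L − a)/(2EI) = 1456/EI
  point load 166.5 at a = 10.89: Pa²(3L − a)/(6EI) = 83623/EI
  point load 128.75 at a = 3.02: Pa²(3L − a)/(6EI) = 6513/EI
  δ_0 = 91592/EI
Tip deflection under a unit load at Q: L³/(3EI) = 590.5/EI.
Compatibility at Q: δ_0 − R_Q·δ_{QQ} = 0, so R_Q = 91592/590.5 = 155.1 kN.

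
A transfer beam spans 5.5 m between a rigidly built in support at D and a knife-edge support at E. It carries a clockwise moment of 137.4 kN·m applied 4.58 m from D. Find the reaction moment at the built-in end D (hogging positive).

M_D = -62.93 kN·m

Take the reaction at E as the redundant and release it; the primary structure is a cantilever fixed at D.
Deflection at E on the released cantilever, summing each load's contribution:
  clockwise couple 137.4 at a = 4.58: M₀a(2L − a)/(2EI) = 2020/EI
Tip deflection under a unit load at E: L³/(3EI) = 55.46/EI.
Compatibility at E: δ_0 − R_E·δ_{EE} = 0, so R_E = 2020/55.46 = 36.42 kN.
Moment equilibrium about D: M_D = Σ(load moments about D) − R_E·L = 137.4 − 36.42×5.5 = -62.93 kN·m.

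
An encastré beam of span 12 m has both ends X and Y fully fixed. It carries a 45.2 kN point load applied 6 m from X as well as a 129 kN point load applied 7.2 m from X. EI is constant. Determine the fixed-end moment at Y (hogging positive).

Release both end moments; the primary structure is a simply-supported span XY with redundants M_X and M_Y.
Simple-span end rotations at X and Y under the given loads:
  at X: point load 45.2 at a = 6: Pab(L + b)/(6LEI) = 406.8/EI
  at Y: point load 45.2 at a = 6: Pab(L + a)/(6LEI) = 406.8/EI
  at X: point load 129 at a = 7.2: Pab(L + b)/(6LEI) = 1040/EI
  at Y: point load 129 at a = 7.2: Pab(L + a)/(6LEI) = 1189/EI
  θ_X0 = 1447/EI,  θ_Y0 = 1596/EI
Flexibility coefficients: a unit moment at one end gives L/(3EI) there and L/(6EI) at the far end, so f₁₁ = f₂₂ = 4/EI and f₁₂ = f₂₁ = 2/EI.
Compatibility — zero rotation at each built-in end:
  4 M_X + 2 M_Y = 1447
  2 M_X + 4 M_Y = 1596
Solving the pair gives M_X = 216.4 kN·m and M_Y = 290.7 kN·m (hogging).

M_Y = 290.7 kN·m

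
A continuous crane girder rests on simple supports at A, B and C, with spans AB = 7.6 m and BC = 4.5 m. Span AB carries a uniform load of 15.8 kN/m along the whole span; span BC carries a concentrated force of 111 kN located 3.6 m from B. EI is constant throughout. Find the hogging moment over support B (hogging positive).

Release continuity at B by inserting a hinge; the redundant is the internal moment M_B. The primary structure is two simply-supported spans AB and BC.
Rotations at B on the released spans (each span's end-slope, ×1/EI):
  span AB: UDL 15.8: wL³/(24EI) = 289/EI
  span BC: point load 111 at a = 3.6: Pab(L + b)/(6LEI) = 71.93/EI
  relative rotation θ_0 = (289 + 71.93)/EI = 360.9/EI
A unit hogging moment at B produces rotation L₁/(3EI) + L₂/(3EI) = 4.033/EI.
Compatibility: M_B·(L₁+L₂)/(3EI) = θ_0, giving M_B = 89.48 kN·m (hogging).

M_B = 89.48 kN·m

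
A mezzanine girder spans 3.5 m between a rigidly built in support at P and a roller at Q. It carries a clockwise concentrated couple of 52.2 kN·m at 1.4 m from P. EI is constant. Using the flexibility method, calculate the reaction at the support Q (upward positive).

Release the roller at Q. Primary structure: cantilever fixed at P.
Free-end deflection of the primary structure under the applied loading (downward +):
  clockwise couple 52.2 at a = 1.4: M₀a(2L − a)/(2EI) = 204.6/EI
Flexibility coefficient — unit upward force at Q: δ_{QQ} = L³/(3EI) = 14.29/EI.
Compatibility at Q: δ_0 − R_Q·δ_{QQ} = 0, so R_Q = 204.6/14.29 = 14.32 kN.

R_Q = 14.32 kN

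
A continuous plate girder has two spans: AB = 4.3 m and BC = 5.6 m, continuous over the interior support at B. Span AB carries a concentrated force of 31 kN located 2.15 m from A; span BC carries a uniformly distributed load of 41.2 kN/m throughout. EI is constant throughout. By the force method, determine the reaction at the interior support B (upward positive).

R_B = 172.9 kN

Release continuity at B by inserting a hinge; the redundant is the internal moment M_B. The primary structure is two simply-supported spans AB and BC.
Discontinuity in slope at B on the released structure — sum the simple-span end rotations:
  span AB: point load 31 at a = 2.15: Pab(L + a)/(6LEI) = 35.82/EI
  span BC: UDL 41.2: wL³/(24EI) = 301.5/EI
  relative rotation θ_0 = (35.82 + 301.5)/EI = 337.3/EI
A unit hogging moment at B produces rotation L₁/(3EI) + L₂/(3EI) = 3.3/EI.
Slope continuity at B: θ_0 = M_B·3.3/EI, so M_B = 337.3/3.3 = 102.2 kN·m (hogging).
Span AB, ΣM about A with M_B applied at B: R_B^{AB}·4.3 = 66.65 + 102.2, so R_B^{AB} = 39.27 kN and R_A = 31 − 39.27 = -8.27 kN.
Span BC, ΣM about C: R_B^{BC}·5.6 = 646 + 102.2, so R_B^{BC} = 133.6 kN and R_C = 230.7 − 133.6 = 97.11 kN.
R_B = 39.27 + 133.6 = 172.9 kN.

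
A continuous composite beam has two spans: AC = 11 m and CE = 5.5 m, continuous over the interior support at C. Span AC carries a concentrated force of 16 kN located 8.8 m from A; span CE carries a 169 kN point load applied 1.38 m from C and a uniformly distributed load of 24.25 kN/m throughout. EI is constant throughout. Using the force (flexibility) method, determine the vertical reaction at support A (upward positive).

Insert a hinge at C; M_C is the redundant, and each span becomes simply supported.
End slopes at the hinge C, treating each span as simply supported:
  span AC: point load 16 at a = 8.8: Pab(L + a)/(6LEI) = 92.93/EI
  span CE: point load 169 at a = 1.38: Pab(L + b)/(6LEI) = 280.1/EI
  span CE: UDL 24.25: wL³/(24EI) = 168.1/EI
  relative rotation θ_0 = (92.93 + 448.2)/EI = 541.1/EI
A unit hogging moment at C produces rotation L₁/(3EI) + L₂/(3EI) = 5.5/EI.
Compatibility: M_C·(L₁+L₂)/(3EI) = θ_0, giving M_C = 98.39 kN·m (hogging).
Span AC, ΣM about A with M_C applied at C: R_C^{AC}·11 = 140.8 + 98.39, so R_C^{AC} = 21.74 kN and R_A = 16 − 21.74 = -5.745 kN.

R_A = -5.745 kN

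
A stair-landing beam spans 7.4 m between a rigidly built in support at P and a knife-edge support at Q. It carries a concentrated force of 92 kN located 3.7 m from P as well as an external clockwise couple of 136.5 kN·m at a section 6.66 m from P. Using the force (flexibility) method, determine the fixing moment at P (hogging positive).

M_P = 61.45 kN·m

Remove the prop at Q; the released (primary) structure is a cantilever built in at P.
Downward deflection at the released point Q due to the loads:
  point load 92 at a = 3.7: Pa²(3L − a)/(6EI) = 3883/EI
  clockwise couple 136.5 at a = 6.66: M₀a(2L − a)/(2EI) = 3700/EI
  δ_0 = 7583/EI
Flexibility coefficient — unit upward force at Q: δ_{QQ} = L³/(3EI) = 135.1/EI.
Compatibility at Q: δ_0 − R_Q·δ_{QQ} = 0, so R_Q = 7583/135.1 = 56.14 kN.
Moment equilibrium about P: M_P = Σ(load moments about P) − R_Q·L = 476.9 − 56.14×7.4 = 61.45 kN·m.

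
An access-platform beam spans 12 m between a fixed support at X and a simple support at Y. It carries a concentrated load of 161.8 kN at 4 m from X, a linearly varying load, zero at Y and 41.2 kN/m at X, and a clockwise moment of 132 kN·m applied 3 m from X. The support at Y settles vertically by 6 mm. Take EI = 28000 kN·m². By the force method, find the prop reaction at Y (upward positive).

Release the roller at Y. Primary structure: cantilever fixed at X.
Downward deflection at the released point Y due to the loads:
  point load 161.8 at a = 4: Pa²(3L − a)/(6EI) = 13807/EI
  triangular load, peak 41.2 at the fixed end: w₀L⁴/(30EI) = 28477/EI
  clockwise couple 132 at a = 3: M₀a(2L − a)/(2EI) = 4158/EI
  δ_0 = 46442/EI
Tip deflection under a unit load at Y: L³/(3EI) = 576/EI.
With EI = 28000 kN·m²: δ_0 = 1.6587 m and δ_{YY} = 0.020571 m/kN.
Compatibility — the beam at Y must follow the support down by 0.006 m: δ_0 − R_Y·δ_{YY} = 0.006, so R_Y = (1.6587 − 0.006)/0.020571 = 80.34 kN.

R_Y = 80.34 kN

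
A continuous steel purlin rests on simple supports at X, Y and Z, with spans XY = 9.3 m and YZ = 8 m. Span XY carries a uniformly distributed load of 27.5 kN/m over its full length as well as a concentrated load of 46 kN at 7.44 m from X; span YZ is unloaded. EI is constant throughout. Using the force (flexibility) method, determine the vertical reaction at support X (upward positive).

R_X = 116.3 kN

Release continuity at Y by inserting a hinge; the redundant is the internal moment M_Y. The primary structure is two simply-supported spans XY and YZ.
End slopes at the hinge Y, treating each span as simply supported:
  span XY: UDL 27.5: wL³/(24EI) = 921.7/EI
  span XY: point load 46 at a = 7.44: Pab(L + a)/(6LEI) = 191/EI
  relative rotation θ_0 = (1113 + 0)/EI = 1113/EI
A unit hogging moment at Y produces rotation L₁/(3EI) + L₂/(3EI) = 5.767/EI.
Slope continuity at Y: θ_0 = M_Y·5.767/EI, so M_Y = 1113/5.767 = 192.9 kN·m (hogging).
Span XY, ΣM about X with M_Y applied at Y: R_Y^{XY}·9.3 = 1531 + 192.9, so R_Y^{XY} = 185.4 kN and R_X = 301.8 − 185.4 = 116.3 kN.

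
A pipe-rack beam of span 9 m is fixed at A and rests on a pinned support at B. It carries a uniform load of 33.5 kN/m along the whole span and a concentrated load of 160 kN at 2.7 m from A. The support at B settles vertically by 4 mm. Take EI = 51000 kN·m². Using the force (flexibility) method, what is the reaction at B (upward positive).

Release the roller at B. Primary structure: cantilever fixed at A.
Deflection at B on the released cantilever, summing each load's contribution:
  UDL 33.5: wL⁴/(8EI) = 27474/EI
  point load 160 at a = 2.7: Pa²(3L − a)/(6EI) = 4724/EI
  δ_0 = 32198/EI
Flexibility coefficient — unit upward force at B: δ_{BB} = L³/(3EI) = 243/EI.
With EI = 51000 kN·m²: δ_0 = 0.63134 m and δ_{BB} = 0.004765 m/kN.
Compatibility — the beam at B must follow the support down by 0.004 m: δ_0 − R_B·δ_{BB} = 0.004, so R_B = (0.63134 − 0.004)/0.004765 = 131.7 kN.

R_B = 131.7 kN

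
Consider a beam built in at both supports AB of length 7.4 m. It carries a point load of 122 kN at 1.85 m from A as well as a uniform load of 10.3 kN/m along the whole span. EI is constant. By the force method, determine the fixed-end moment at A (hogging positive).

M_A = 174 kN·m

Release both end moments; the primary structure is a simply-supported span AB with redundants M_A and M_B.
End rotations of the released simple span under the applied load (×1/EI):
  at A: point load 122 at a = 1.85: Pab(L + b)/(6LEI) = 365.4/EI
  at B: point load 122 at a = 1.85: Pab(L + a)/(6LEI) = 261/EI
  at A: UDL 10.3: wL³/(24EI) = 173.9/EI
  at B: UDL 10.3: wL³/(24EI) = 173.9/EI
  θ_A0 = 539.3/EI,  θ_B0 = 434.9/EI
Flexibility coefficients: a unit moment at one end gives L/(3EI) there and L/(6EI) at the far end, so f₁₁ = f₂₂ = 2.467/EI and f₁₂ = f₂₁ = 1.233/EI.
Compatibility — zero rotation at each built-in end:
  2.467 M_A + 1.233 M_B = 539.3
  1.233 M_A + 2.467 M_B = 434.9
Solving the pair gives M_A = 174 kN·m and M_B = 89.32 kN·m (hogging).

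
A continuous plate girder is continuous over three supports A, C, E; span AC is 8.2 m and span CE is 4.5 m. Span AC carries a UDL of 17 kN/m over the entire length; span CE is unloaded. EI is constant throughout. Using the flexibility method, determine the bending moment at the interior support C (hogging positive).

M_C = 92.26 kN·m

Release continuity at C by inserting a hinge; the redundant is the internal moment M_C. The primary structure is two simply-supported spans AC and CE.
Rotations at C on the released spans (each span's end-slope, ×1/EI):
  span AC: UDL 17: wL³/(24EI) = 390.6/EI
  relative rotation θ_0 = (390.6 + 0)/EI = 390.6/EI
A unit hogging moment at C produces rotation L₁/(3EI) + L₂/(3EI) = 4.233/EI.
Compatibility: M_C·(L₁+L₂)/(3EI) = θ_0, giving M_C = 92.26 kN·m (hogging).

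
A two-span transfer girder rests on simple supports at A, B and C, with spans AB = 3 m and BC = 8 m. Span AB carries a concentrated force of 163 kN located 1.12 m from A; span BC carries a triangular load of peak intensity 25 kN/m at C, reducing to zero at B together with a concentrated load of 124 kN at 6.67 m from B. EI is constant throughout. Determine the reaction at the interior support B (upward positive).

Take M_B as the redundant. Released structure: two simple spans AB and BC with a hinge at B.
Rotations at B on the released spans (each span's end-slope, ×1/EI):
  span AB: point load 163 at a = 1.12: Pab(L + a)/(6LEI) = 78.56/EI
  span BC: triangular load, peak 25: 7w₀L³/(360EI) = 248.9/EI
  span BC: point load 124 at a = 6.67: Pab(L + b)/(6LEI) = 213.8/EI
  relative rotation θ_0 = (78.56 + 462.7)/EI = 541.3/EI
A unit hogging moment at B produces rotation L₁/(3EI) + L₂/(3EI) = 3.667/EI.
Slope continuity at B: θ_0 = M_B·3.667/EI, so M_B = 541.3/3.667 = 147.6 kN·m (hogging).
Span AB, ΣM about A with M_B applied at B: R_B^{AB}·3 = 182.6 + 147.6, so R_B^{AB} = 110.1 kN and R_A = 163 − 110.1 = 52.94 kN.
Span BC, ΣM about C: R_B^{BC}·8 = 431.6 + 147.6, so R_B^{BC} = 72.4 kN and R_C = 224 − 72.4 = 151.6 kN.
R_B = 110.1 + 72.4 = 182.5 kN.

R_B = 182.5 kN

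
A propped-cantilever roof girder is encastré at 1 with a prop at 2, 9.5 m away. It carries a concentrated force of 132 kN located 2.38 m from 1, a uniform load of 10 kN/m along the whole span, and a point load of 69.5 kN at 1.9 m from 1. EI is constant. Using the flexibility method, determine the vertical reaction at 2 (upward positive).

R_2 = 50.91 kN

Choose R_2 as the redundant. The primary structure is the cantilever fixed at 1.
Deflection at 2 on the released cantilever, summing each load's contribution:
  point load 132 at a = 2.38: Pa²(3L − a)/(6EI) = 3255/EI
  UDL 10: wL⁴/(8EI) = 10181/EI
  point load 69.5 at a = 1.9: Pa²(3L − a)/(6EI) = 1112/EI
  δ_0 = 14549/EI
Tip deflection under a unit load at 2: L³/(3EI) = 285.8/EI.
The prop prevents deflection at 2: R_2 = δ_0/δ_{22} = 14549/285.8 = 50.91 kN.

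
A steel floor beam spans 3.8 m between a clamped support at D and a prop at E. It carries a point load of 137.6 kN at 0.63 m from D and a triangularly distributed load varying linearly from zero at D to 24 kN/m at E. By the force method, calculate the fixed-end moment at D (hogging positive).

M_D = 86.54 kN·m

Release the roller at E. Primary structure: cantilever fixed at D.
Primary-structure tip deflection at E by superposition:
  point load 137.6 at a = 0.63: Pa²(3L − a)/(6EI) = 98.03/EI
  triangular load, peak 24 at the free end: 11w₀L⁴/(120EI) = 458.7/EI
  δ_0 = 556.8/EI
Flexibility coefficient — unit upward force at E: δ_{EE} = L³/(3EI) = 18.29/EI.
The prop prevents deflection at E: R_E = δ_0/δ_{EE} = 556.8/18.29 = 30.44 kN.
Moment equilibrium about D: M_D = Σ(load moments about D) − R_E·L = 202.2 − 30.44×3.8 = 86.54 kN·m.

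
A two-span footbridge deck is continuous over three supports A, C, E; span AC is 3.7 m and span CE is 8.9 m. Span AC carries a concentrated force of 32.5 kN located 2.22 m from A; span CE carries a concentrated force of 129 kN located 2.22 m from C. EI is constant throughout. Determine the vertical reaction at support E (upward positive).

Take M_C as the redundant. Released structure: two simple spans AC and CE with a hinge at C.
Discontinuity in slope at C on the released structure — sum the simple-span end rotations:
  span AC: point load 32.5 at a = 2.22: Pab(L + a)/(6LEI) = 28.48/EI
  span CE: point load 129 at a = 2.22: Pab(L + b)/(6LEI) = 558.1/EI
  relative rotation θ_0 = (28.48 + 558.1)/EI = 586.6/EI
A unit hogging moment at C produces rotation L₁/(3EI) + L₂/(3EI) = 4.2/EI.
Slope continuity at C: θ_0 = M_C·4.2/EI, so M_C = 586.6/4.2 = 139.7 kN·m (hogging).
Span CE, ΣM about E: R_C^{CE}·8.9 = 861.7 + 139.7, so R_C^{CE} = 112.5 kN and R_E = 129 − 112.5 = 16.48 kN.

R_E = 16.48 kN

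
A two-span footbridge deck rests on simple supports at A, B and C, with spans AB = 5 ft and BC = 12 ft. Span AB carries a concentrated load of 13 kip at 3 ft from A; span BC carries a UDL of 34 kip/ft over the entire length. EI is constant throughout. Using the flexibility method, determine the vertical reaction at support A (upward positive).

Take M_B as the redundant. Released structure: two simple spans AB and BC with a hinge at B.
Rotations at B on the released spans (each span's end-slope, ×1/EI):
  span AB: point load 13 at a = 3: Pab(L + a)/(6LEI) = 20.8/EI
  span BC: UDL 34: wL³/(24EI) = 2448/EI
  relative rotation θ_0 = (20.8 + 2448)/EI = 2469/EI
A unit hogging moment at B produces rotation L₁/(3EI) + L₂/(3EI) = 5.667/EI.
Slope continuity at B: θ_0 = M_B·5.667/EI, so M_B = 2469/5.667 = 435.7 kip·ft (hogging).
Span AB, ΣM about A with M_B applied at B: R_B^{AB}·5 = 39 + 435.7, so R_B^{AB} = 94.93 kip and R_A = 13 − 94.93 = -81.93 kip.

R_A = -81.93 kip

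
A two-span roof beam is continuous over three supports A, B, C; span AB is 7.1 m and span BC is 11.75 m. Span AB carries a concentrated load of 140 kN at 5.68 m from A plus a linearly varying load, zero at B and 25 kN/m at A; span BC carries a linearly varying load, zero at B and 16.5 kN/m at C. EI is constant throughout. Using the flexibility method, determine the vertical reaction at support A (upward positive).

Insert a hinge at B; M_B is the redundant, and each span becomes simply supported.
Rotations at B on the released spans (each span's end-slope, ×1/EI):
  span AB: point load 140 at a = 5.68: Pab(L + a)/(6LEI) = 338.8/EI
  span AB: triangular load, peak 25: 7w₀L³/(360EI) = 174/EI
  span BC: triangular load, peak 16.5: 7w₀L³/(360EI) = 520.5/EI
  relative rotation θ_0 = (512.7 + 520.5)/EI = 1033/EI
A unit hogging moment at B produces rotation L₁/(3EI) + L₂/(3EI) = 6.283/EI.
Compatibility: M_B·(L₁+L₂)/(3EI) = θ_0, giving M_B = 164.4 kN·m (hogging).
Span AB, ΣM about A with M_B applied at B: R_B^{AB}·7.1 = 1005 + 164.4, so R_B^{AB} = 164.7 kN and R_A = 228.8 − 164.7 = 64.01 kN.

R_A = 64.01 kN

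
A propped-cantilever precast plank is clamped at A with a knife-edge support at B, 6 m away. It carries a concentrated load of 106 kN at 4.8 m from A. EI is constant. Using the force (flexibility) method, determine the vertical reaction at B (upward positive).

R_B = 74.62 kN

Remove the prop at B; the released (primary) structure is a cantilever built in at A.
Deflection at B on the released cantilever, summing each load's contribution:
  point load 106 at a = 4.8: Pa²(3L − a)/(6EI) = 5373/EI
Tip deflection under a unit load at B: L³/(3EI) = 72/EI.
The prop prevents deflection at B: R_B = δ_0/δ_{BB} = 5373/72 = 74.62 kN.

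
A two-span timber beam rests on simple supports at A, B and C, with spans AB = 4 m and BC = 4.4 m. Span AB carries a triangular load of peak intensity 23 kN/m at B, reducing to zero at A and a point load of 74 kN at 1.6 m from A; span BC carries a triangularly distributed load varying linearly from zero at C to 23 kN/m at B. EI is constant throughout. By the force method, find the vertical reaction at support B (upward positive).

R_B = 118.3 kN

Take M_B as the redundant. Released structure: two simple spans AB and BC with a hinge at B.
End slopes at the hinge B, treating each span as simply supported:
  span AB: triangular load, peak 23: w₀L³/(45EI) = 32.71/EI
  span AB: point load 74 at a = 1.6: Pab(L + a)/(6LEI) = 66.3/EI
  span BC: triangular load, peak 23: w₀L³/(45EI) = 43.54/EI
  relative rotation θ_0 = (99.02 + 43.54)/EI = 142.6/EI
A unit hogging moment at B produces rotation L₁/(3EI) + L₂/(3EI) = 2.8/EI.
Slope continuity at B: θ_0 = M_B·2.8/EI, so M_B = 142.6/2.8 = 50.91 kN·m (hogging).
Span AB, ΣM about A with M_B applied at B: R_B^{AB}·4 = 241.1 + 50.91, so R_B^{AB} = 72.99 kN and R_A = 120 − 72.99 = 47.01 kN.
Span BC, ΣM about C: R_B^{BC}·4.4 = 148.4 + 50.91, so R_B^{BC} = 45.3 kN and R_C = 50.6 − 45.3 = 5.296 kN.
R_B = 72.99 + 45.3 = 118.3 kN.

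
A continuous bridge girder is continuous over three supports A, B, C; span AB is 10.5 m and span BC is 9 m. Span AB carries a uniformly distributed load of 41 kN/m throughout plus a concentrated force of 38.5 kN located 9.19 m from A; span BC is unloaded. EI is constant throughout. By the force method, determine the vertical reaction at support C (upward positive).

Insert a hinge at B; M_B is the redundant, and each span becomes simply supported.
End slopes at the hinge B, treating each span as simply supported:
  span AB: UDL 41: wL³/(24EI) = 1978/EI
  span AB: point load 38.5 at a = 9.19: Pab(L + a)/(6LEI) = 144.9/EI
  relative rotation θ_0 = (2122 + 0)/EI = 2122/EI
A unit hogging moment at B produces rotation L₁/(3EI) + L₂/(3EI) = 6.5/EI.
Compatibility: M_B·(L₁+L₂)/(3EI) = θ_0, giving M_B = 326.5 kN·m (hogging).
Span BC, ΣM about C: R_B^{BC}·9 = 0 + 326.5, so R_B^{BC} = 36.28 kN and R_C = 0 − 36.28 = -36.28 kN.

R_C = -36.28 kN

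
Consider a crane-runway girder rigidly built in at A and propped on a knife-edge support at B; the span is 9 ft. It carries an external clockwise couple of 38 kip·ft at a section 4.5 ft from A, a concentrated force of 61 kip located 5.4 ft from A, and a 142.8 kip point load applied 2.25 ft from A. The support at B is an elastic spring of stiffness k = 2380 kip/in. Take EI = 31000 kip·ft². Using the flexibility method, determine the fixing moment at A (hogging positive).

Remove the prop at B; the released (primary) structure is a cantilever built in at A.
Free-end deflection of the primary structure under the applied loading (downward +):
  clockwise couple 38 at a = 4.5: M₀a(2L − a)/(2EI) = 1154/EI
  point load 61 at a = 5.4: Pa²(3L − a)/(6EI) = 6404/EI
  point load 142.8 at a = 2.25: Pa²(3L − a)/(6EI) = 2982/EI
  δ_0 = 10540/EI
Flexibility coefficient — unit upward force at B: δ_{BB} = L³/(3EI) = 243/EI.
With EI = 31000 kip·ft²: δ_0 = 0.34 ft and δ_{BB} = 0.007839 ft/kip.
Compatibility — the spring shortens by R_B/k under the reaction it provides: δ_0 − R_B·δ_{BB} = R_B/k. With 1/k = 1/(2380×12) ft/kip = 0.000035 ft/kip, R_B = δ_0 / (δ_{BB} + 1/k) = 0.34 / (0.007839 + 0.000035) = 43.18 kip.
Moment equilibrium about A: M_A = Σ(load moments about A) − R_B·L = 688.7 − 43.18×9 = 300.1 kip·ft.

M_A = 300.1 kip·ft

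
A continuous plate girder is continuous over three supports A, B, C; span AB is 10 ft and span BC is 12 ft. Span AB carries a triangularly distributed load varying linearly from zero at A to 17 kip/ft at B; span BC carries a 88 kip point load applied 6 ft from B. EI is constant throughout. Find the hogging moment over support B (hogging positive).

Release continuity at B by inserting a hinge; the redundant is the internal moment M_B. The primary structure is two simply-supported spans AB and BC.
Rotations at B on the released spans (each span's end-slope, ×1/EI):
  span AB: triangular load, peak 17: w₀L³/(45EI) = 377.8/EI
  span BC: point load 88 at a = 6: Pab(L + b)/(6LEI) = 792/EI
  relative rotation θ_0 = (377.8 + 792)/EI = 1170/EI
A unit hogging moment at B produces rotation L₁/(3EI) + L₂/(3EI) = 7.333/EI.
Compatibility: M_B·(L₁+L₂)/(3EI) = θ_0, giving M_B = 159.5 kip·ft (hogging).

M_B = 159.5 kip·ft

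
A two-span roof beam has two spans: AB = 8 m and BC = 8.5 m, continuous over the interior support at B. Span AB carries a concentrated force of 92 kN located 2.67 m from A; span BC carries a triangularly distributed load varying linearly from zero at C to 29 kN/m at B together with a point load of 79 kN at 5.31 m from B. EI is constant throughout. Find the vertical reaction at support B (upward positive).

R_B = 186.4 kN

Insert a hinge at B; M_B is the redundant, and each span becomes simply supported.
Discontinuity in slope at B on the released structure — sum the simple-span end rotations:
  span AB: point load 92 at a = 2.67: Pab(L + a)/(6LEI) = 291/EI
  span BC: triangular load, peak 29: w₀L³/(45EI) = 395.8/EI
  span BC: point load 79 at a = 5.31: Pab(L + b)/(6LEI) = 306.7/EI
  relative rotation θ_0 = (291 + 702.5)/EI = 993.5/EI
A unit hogging moment at B produces rotation L₁/(3EI) + L₂/(3EI) = 5.5/EI.
Compatibility: M_B·(L₁+L₂)/(3EI) = θ_0, giving M_B = 180.6 kN·m (hogging).
Span AB, ΣM about A with M_B applied at B: R_B^{AB}·8 = 245.6 + 180.6, so R_B^{AB} = 53.29 kN and R_A = 92 − 53.29 = 38.71 kN.
Span BC, ΣM about C: R_B^{BC}·8.5 = 950.4 + 180.6, so R_B^{BC} = 133.1 kN and R_C = 202.2 − 133.1 = 69.18 kN.
R_B = 53.29 + 133.1 = 186.4 kN.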